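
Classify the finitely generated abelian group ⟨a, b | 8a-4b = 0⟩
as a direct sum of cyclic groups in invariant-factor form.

rank_ℚ(R)=1; free=2−1=1
SNF(R) diag = [4] → torsion [4]

Answer: M ≅ ℤ^1 ⊕ ℤ/4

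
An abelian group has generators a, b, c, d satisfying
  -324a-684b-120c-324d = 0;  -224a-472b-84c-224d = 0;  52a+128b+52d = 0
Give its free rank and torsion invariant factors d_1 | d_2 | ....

rank_ℚ(R)=3; free=4−3=1
SNF(R) diag = [4, 12, 12] → torsion [4, 12, 12]

Answer: M ≅ ℤ^1 ⊕ ℤ/4 ⊕ ℤ/12 ⊕ ℤ/12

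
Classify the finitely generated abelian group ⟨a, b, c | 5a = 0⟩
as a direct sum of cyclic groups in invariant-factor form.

Answer: M ≅ ℤ^2 ⊕ ℤ/5

Derivation:
rank_ℚ(R)=1; free=3−1=2
SNF(R) diag = [5] → torsion [5]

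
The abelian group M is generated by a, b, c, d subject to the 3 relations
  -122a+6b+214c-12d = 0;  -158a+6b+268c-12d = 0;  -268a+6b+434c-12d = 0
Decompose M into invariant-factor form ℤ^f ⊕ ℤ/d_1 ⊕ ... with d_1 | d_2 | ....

rank_ℚ(R)=3; free=4−3=1
SNF(R) diag = [2, 6, 18] → torsion [2, 6, 18]

Answer: M ≅ ℤ^1 ⊕ ℤ/2 ⊕ ℤ/6 ⊕ ℤ/18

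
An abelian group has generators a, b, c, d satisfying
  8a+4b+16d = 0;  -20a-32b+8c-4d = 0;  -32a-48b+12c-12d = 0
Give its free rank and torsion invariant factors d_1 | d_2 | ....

rank_ℚ(R)=3; free=4−3=1
SNF(R) diag = [4, 4, 4] → torsion [4, 4, 4]

Answer: M ≅ ℤ^1 ⊕ ℤ/4 ⊕ ℤ/4 ⊕ ℤ/4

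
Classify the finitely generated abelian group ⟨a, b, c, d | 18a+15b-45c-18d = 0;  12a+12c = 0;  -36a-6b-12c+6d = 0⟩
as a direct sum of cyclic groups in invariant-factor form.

Answer: M ≅ ℤ^1 ⊕ ℤ/3 ⊕ ℤ/6 ⊕ ℤ/12

Derivation:
rank_ℚ(R)=3; free=4−3=1
SNF(R) diag = [3, 6, 12] → torsion [3, 6, 12]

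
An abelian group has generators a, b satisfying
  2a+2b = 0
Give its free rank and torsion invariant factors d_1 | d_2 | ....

rank_ℚ(R)=1; free=2−1=1
SNF(R) diag = [2] → torsion [2]

Answer: M ≅ ℤ^1 ⊕ ℤ/2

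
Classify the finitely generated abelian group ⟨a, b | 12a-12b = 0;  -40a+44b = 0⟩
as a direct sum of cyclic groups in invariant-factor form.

Answer: M ≅ ℤ/4 ⊕ ℤ/12

Derivation:
rank_ℚ(R)=2; free=2−2=0
SNF(R) diag = [4, 12] → torsion [4, 12]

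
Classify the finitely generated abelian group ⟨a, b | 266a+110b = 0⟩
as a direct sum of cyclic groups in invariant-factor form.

Answer: M ≅ ℤ^1 ⊕ ℤ/2

Derivation:
rank_ℚ(R)=1; free=2−1=1
SNF(R) diag = [2] → torsion [2]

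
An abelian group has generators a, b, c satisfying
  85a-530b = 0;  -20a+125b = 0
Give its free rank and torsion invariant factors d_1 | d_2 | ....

rank_ℚ(R)=2; free=3−2=1
SNF(R) diag = [5, 5] → torsion [5, 5]

Answer: M ≅ ℤ^1 ⊕ ℤ/5 ⊕ ℤ/5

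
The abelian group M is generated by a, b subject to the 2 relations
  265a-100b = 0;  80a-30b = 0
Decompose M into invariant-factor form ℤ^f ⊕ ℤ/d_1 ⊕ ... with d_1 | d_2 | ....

Answer: M ≅ ℤ/5 ⊕ ℤ/10

Derivation:
rank_ℚ(R)=2; free=2−2=0
SNF(R) diag = [5, 10] → torsion [5, 10]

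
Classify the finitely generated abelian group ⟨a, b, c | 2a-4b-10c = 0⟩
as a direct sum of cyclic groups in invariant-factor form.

rank_ℚ(R)=1; free=3−1=2
SNF(R) diag = [2] → torsion [2]

Answer: M ≅ ℤ^2 ⊕ ℤ/2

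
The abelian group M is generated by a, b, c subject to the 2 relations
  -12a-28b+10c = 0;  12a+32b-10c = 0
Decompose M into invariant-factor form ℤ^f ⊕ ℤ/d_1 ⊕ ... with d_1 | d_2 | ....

Answer: M ≅ ℤ^1 ⊕ ℤ/2 ⊕ ℤ/4

Derivation:
rank_ℚ(R)=2; free=3−2=1
SNF(R) diag = [2, 4] → torsion [2, 4]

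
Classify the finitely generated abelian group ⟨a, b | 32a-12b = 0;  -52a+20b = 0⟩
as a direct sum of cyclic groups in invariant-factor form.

Answer: M ≅ ℤ/4 ⊕ ℤ/4

Derivation:
rank_ℚ(R)=2; free=2−2=0
SNF(R) diag = [4, 4] → torsion [4, 4]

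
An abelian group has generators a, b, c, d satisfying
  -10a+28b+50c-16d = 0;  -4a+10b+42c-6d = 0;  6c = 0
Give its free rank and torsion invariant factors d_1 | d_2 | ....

Answer: M ≅ ℤ^1 ⊕ ℤ/2 ⊕ ℤ/2 ⊕ ℤ/6

Derivation:
rank_ℚ(R)=3; free=4−3=1
SNF(R) diag = [2, 2, 6] → torsion [2, 2, 6]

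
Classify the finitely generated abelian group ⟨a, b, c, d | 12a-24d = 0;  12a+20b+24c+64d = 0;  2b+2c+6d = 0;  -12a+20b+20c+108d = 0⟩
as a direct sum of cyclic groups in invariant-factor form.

Answer: M ≅ ℤ/2 ⊕ ℤ/4 ⊕ ℤ/12 ⊕ ℤ/24

Derivation:
rank_ℚ(R)=4; free=4−4=0
SNF(R) diag = [2, 4, 12, 24] → torsion [2, 4, 12, 24]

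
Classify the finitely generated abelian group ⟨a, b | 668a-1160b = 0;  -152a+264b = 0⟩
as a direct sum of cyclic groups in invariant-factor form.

rank_ℚ(R)=2; free=2−2=0
SNF(R) diag = [4, 8] → torsion [4, 8]

Answer: M ≅ ℤ/4 ⊕ ℤ/8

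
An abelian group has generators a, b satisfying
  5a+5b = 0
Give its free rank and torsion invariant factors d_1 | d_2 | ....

Answer: M ≅ ℤ^1 ⊕ ℤ/5

Derivation:
rank_ℚ(R)=1; free=2−1=1
SNF(R) diag = [5] → torsion [5]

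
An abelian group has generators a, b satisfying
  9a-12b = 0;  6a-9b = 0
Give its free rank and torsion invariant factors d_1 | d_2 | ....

rank_ℚ(R)=2; free=2−2=0
SNF(R) diag = [3, 3] → torsion [3, 3]

Answer: M ≅ ℤ/3 ⊕ ℤ/3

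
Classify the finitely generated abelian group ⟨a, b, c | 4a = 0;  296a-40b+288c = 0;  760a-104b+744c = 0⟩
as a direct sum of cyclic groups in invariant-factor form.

Answer: M ≅ ℤ/4 ⊕ ℤ/8 ⊕ ℤ/24

Derivation:
rank_ℚ(R)=3; free=3−3=0
SNF(R) diag = [4, 8, 24] → torsion [4, 8, 24]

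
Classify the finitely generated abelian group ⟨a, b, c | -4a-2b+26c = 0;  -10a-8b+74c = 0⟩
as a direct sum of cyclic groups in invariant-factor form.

Answer: M ≅ ℤ^1 ⊕ ℤ/2 ⊕ ℤ/6

Derivation:
rank_ℚ(R)=2; free=3−2=1
SNF(R) diag = [2, 6] → torsion [2, 6]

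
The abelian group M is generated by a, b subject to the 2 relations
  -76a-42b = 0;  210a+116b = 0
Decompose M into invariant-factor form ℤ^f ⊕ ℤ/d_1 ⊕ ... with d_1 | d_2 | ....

Answer: M ≅ ℤ/2 ⊕ ℤ/2

Derivation:
rank_ℚ(R)=2; free=2−2=0
SNF(R) diag = [2, 2] → torsion [2, 2]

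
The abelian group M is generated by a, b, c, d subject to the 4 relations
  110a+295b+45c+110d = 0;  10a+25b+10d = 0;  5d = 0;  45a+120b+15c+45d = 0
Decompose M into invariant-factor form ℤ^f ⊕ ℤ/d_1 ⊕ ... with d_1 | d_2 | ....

Answer: M ≅ ℤ/5 ⊕ ℤ/5 ⊕ ℤ/5 ⊕ ℤ/15

Derivation:
rank_ℚ(R)=4; free=4−4=0
SNF(R) diag = [5, 5, 5, 15] → torsion [5, 5, 5, 15]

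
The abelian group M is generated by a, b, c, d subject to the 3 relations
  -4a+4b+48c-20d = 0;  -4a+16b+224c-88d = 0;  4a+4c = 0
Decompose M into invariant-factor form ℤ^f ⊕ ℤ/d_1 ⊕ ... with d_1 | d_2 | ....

rank_ℚ(R)=3; free=4−3=1
SNF(R) diag = [4, 4, 4] → torsion [4, 4, 4]

Answer: M ≅ ℤ^1 ⊕ ℤ/4 ⊕ ℤ/4 ⊕ ℤ/4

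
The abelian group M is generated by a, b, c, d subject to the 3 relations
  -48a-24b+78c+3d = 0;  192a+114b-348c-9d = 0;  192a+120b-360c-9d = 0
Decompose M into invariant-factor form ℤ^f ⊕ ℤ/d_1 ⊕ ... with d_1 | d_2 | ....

rank_ℚ(R)=3; free=4−3=1
SNF(R) diag = [3, 6, 6] → torsion [3, 6, 6]

Answer: M ≅ ℤ^1 ⊕ ℤ/3 ⊕ ℤ/6 ⊕ ℤ/6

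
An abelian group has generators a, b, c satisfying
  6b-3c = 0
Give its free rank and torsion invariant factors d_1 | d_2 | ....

rank_ℚ(R)=1; free=3−1=2
SNF(R) diag = [3] → torsion [3]

Answer: M ≅ ℤ^2 ⊕ ℤ/3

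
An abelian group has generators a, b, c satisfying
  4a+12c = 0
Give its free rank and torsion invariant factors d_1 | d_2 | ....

rank_ℚ(R)=1; free=3−1=2
SNF(R) diag = [4] → torsion [4]

Answer: M ≅ ℤ^2 ⊕ ℤ/4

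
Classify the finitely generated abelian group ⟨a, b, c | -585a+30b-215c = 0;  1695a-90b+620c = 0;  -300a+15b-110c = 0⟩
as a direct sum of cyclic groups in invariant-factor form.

rank_ℚ(R)=3; free=3−3=0
SNF(R) diag = [5, 15, 15] → torsion [5, 15, 15]

Answer: M ≅ ℤ/5 ⊕ ℤ/15 ⊕ ℤ/15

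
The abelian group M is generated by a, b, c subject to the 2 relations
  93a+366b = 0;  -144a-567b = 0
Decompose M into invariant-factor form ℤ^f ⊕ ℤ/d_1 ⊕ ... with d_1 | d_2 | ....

Answer: M ≅ ℤ^1 ⊕ ℤ/3 ⊕ ℤ/9

Derivation:
rank_ℚ(R)=2; free=3−2=1
SNF(R) diag = [3, 9] → torsion [3, 9]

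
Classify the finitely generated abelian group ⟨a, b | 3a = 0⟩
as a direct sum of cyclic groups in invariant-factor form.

Answer: M ≅ ℤ^1 ⊕ ℤ/3

Derivation:
rank_ℚ(R)=1; free=2−1=1
SNF(R) diag = [3] → torsion [3]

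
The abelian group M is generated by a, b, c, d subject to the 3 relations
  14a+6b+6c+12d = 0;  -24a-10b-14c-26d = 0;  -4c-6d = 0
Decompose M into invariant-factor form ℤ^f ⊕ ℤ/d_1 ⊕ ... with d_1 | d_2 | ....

rank_ℚ(R)=3; free=4−3=1
SNF(R) diag = [2, 2, 2] → torsion [2, 2, 2]

Answer: M ≅ ℤ^1 ⊕ ℤ/2 ⊕ ℤ/2 ⊕ ℤ/2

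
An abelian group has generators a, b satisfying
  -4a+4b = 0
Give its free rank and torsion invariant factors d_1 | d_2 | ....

rank_ℚ(R)=1; free=2−1=1
SNF(R) diag = [4] → torsion [4]

Answer: M ≅ ℤ^1 ⊕ ℤ/4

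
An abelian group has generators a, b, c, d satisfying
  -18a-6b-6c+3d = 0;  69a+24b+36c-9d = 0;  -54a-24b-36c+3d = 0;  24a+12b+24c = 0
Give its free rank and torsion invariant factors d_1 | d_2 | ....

Answer: M ≅ ℤ/3 ⊕ ℤ/3 ⊕ ℤ/6 ⊕ ℤ/12

Derivation:
rank_ℚ(R)=4; free=4−4=0
SNF(R) diag = [3, 3, 6, 12] → torsion [3, 3, 6, 12]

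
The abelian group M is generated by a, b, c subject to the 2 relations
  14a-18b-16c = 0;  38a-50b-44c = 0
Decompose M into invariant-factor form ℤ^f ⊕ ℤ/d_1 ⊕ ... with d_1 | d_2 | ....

Answer: M ≅ ℤ^1 ⊕ ℤ/2 ⊕ ℤ/4

Derivation:
rank_ℚ(R)=2; free=3−2=1
SNF(R) diag = [2, 4] → torsion [2, 4]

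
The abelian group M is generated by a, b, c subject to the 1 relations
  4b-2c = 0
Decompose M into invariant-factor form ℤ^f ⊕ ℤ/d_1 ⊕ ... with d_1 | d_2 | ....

Answer: M ≅ ℤ^2 ⊕ ℤ/2

Derivation:
rank_ℚ(R)=1; free=3−1=2
SNF(R) diag = [2] → torsion [2]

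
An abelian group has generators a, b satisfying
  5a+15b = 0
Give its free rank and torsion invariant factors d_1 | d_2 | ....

Answer: M ≅ ℤ^1 ⊕ ℤ/5

Derivation:
rank_ℚ(R)=1; free=2−1=1
SNF(R) diag = [5] → torsion [5]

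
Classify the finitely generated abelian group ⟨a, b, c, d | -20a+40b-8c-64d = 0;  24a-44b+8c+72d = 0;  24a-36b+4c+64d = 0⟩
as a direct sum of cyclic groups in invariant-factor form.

Answer: M ≅ ℤ^1 ⊕ ℤ/4 ⊕ ℤ/4 ⊕ ℤ/4

Derivation:
rank_ℚ(R)=3; free=4−3=1
SNF(R) diag = [4, 4, 4] → torsion [4, 4, 4]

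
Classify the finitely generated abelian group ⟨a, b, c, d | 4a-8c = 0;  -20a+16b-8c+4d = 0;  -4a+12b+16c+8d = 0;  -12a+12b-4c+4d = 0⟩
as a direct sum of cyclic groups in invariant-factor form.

Answer: M ≅ ℤ/4 ⊕ ℤ/4 ⊕ ℤ/4 ⊕ ℤ/4

Derivation:
rank_ℚ(R)=4; free=4−4=0
SNF(R) diag = [4, 4, 4, 4] → torsion [4, 4, 4, 4]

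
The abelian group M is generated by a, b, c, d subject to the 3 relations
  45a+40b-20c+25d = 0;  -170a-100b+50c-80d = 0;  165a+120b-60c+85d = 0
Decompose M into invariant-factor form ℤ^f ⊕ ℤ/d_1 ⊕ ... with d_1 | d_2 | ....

rank_ℚ(R)=3; free=4−3=1
SNF(R) diag = [5, 10, 20] → torsion [5, 10, 20]

Answer: M ≅ ℤ^1 ⊕ ℤ/5 ⊕ ℤ/10 ⊕ ℤ/20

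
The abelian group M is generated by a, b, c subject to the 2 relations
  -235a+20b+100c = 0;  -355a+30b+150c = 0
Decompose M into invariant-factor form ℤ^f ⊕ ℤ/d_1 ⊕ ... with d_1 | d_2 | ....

rank_ℚ(R)=2; free=3−2=1
SNF(R) diag = [5, 10] → torsion [5, 10]

Answer: M ≅ ℤ^1 ⊕ ℤ/5 ⊕ ℤ/10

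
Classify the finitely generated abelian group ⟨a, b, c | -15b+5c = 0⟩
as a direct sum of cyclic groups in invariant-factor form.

rank_ℚ(R)=1; free=3−1=2
SNF(R) diag = [5] → torsion [5]

Answer: M ≅ ℤ^2 ⊕ ℤ/5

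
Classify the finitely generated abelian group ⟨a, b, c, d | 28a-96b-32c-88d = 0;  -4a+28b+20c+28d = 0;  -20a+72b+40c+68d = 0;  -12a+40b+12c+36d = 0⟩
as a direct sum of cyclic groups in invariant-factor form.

Answer: M ≅ ℤ/4 ⊕ ℤ/4 ⊕ ℤ/12 ⊕ ℤ/12

Derivation:
rank_ℚ(R)=4; free=4−4=0
SNF(R) diag = [4, 4, 12, 12] → torsion [4, 4, 12, 12]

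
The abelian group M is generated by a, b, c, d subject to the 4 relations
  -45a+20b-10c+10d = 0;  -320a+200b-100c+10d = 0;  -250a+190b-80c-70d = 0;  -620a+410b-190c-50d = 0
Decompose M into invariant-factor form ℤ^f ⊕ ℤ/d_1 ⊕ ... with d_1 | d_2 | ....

rank_ℚ(R)=4; free=4−4=0
SNF(R) diag = [5, 10, 30, 90] → torsion [5, 10, 30, 90]

Answer: M ≅ ℤ/5 ⊕ ℤ/10 ⊕ ℤ/30 ⊕ ℤ/90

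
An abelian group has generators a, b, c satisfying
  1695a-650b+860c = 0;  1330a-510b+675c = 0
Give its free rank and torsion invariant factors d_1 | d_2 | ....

Answer: M ≅ ℤ^1 ⊕ ℤ/5 ⊕ ℤ/5

Derivation:
rank_ℚ(R)=2; free=3−2=1
SNF(R) diag = [5, 5] → torsion [5, 5]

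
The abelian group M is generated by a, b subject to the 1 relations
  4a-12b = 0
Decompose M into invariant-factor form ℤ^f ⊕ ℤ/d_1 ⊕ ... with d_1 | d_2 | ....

Answer: M ≅ ℤ^1 ⊕ ℤ/4

Derivation:
rank_ℚ(R)=1; free=2−1=1
SNF(R) diag = [4] → torsion [4]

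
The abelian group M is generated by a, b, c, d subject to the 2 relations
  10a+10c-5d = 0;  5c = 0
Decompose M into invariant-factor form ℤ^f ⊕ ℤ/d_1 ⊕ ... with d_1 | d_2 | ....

Answer: M ≅ ℤ^2 ⊕ ℤ/5 ⊕ ℤ/5

Derivation:
rank_ℚ(R)=2; free=4−2=2
SNF(R) diag = [5, 5] → torsion [5, 5]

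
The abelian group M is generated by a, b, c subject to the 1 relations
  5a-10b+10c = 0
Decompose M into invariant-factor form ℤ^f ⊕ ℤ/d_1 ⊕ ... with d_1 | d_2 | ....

rank_ℚ(R)=1; free=3−1=2
SNF(R) diag = [5] → torsion [5]

Answer: M ≅ ℤ^2 ⊕ ℤ/5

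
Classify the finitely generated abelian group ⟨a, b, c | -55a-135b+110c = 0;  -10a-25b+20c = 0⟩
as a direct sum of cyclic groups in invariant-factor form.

rank_ℚ(R)=2; free=3−2=1
SNF(R) diag = [5, 5] → torsion [5, 5]

Answer: M ≅ ℤ^1 ⊕ ℤ/5 ⊕ ℤ/5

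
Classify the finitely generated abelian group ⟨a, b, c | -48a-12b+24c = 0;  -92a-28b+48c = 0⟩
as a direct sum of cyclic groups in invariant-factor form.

rank_ℚ(R)=2; free=3−2=1
SNF(R) diag = [4, 12] → torsion [4, 12]

Answer: M ≅ ℤ^1 ⊕ ℤ/4 ⊕ ℤ/12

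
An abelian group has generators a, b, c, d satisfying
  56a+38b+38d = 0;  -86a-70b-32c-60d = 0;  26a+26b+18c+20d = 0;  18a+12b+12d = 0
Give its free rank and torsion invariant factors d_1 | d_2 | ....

Answer: M ≅ ℤ/2 ⊕ ℤ/2 ⊕ ℤ/6 ⊕ ℤ/6

Derivation:
rank_ℚ(R)=4; free=4−4=0
SNF(R) diag = [2, 2, 6, 6] → torsion [2, 2, 6, 6]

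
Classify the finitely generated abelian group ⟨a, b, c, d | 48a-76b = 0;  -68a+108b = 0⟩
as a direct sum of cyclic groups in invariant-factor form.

Answer: M ≅ ℤ^2 ⊕ ℤ/4 ⊕ ℤ/4

Derivation:
rank_ℚ(R)=2; free=4−2=2
SNF(R) diag = [4, 4] → torsion [4, 4]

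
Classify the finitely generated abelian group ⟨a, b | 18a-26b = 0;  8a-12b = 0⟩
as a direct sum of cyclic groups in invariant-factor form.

Answer: M ≅ ℤ/2 ⊕ ℤ/4

Derivation:
rank_ℚ(R)=2; free=2−2=0
SNF(R) diag = [2, 4] → torsion [2, 4]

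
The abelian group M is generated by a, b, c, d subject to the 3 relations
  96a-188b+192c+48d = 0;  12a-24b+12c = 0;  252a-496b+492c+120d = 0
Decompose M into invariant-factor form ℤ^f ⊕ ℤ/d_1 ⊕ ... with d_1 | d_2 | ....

Answer: M ≅ ℤ^1 ⊕ ℤ/4 ⊕ ℤ/12 ⊕ ℤ/24

Derivation:
rank_ℚ(R)=3; free=4−3=1
SNF(R) diag = [4, 12, 24] → torsion [4, 12, 24]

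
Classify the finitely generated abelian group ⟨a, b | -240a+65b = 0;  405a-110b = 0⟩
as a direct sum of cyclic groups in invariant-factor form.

Answer: M ≅ ℤ/5 ⊕ ℤ/15

Derivation:
rank_ℚ(R)=2; free=2−2=0
SNF(R) diag = [5, 15] → torsion [5, 15]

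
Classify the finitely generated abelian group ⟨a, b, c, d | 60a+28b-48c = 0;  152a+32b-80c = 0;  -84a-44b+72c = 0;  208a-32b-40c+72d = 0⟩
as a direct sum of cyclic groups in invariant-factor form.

Answer: M ≅ ℤ/4 ⊕ ℤ/8 ⊕ ℤ/24 ⊕ ℤ/72

Derivation:
rank_ℚ(R)=4; free=4−4=0
SNF(R) diag = [4, 8, 24, 72] → torsion [4, 8, 24, 72]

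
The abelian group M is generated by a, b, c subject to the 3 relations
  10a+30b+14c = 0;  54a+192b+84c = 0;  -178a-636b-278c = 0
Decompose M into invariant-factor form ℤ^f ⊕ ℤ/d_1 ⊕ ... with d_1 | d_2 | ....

rank_ℚ(R)=3; free=3−3=0
SNF(R) diag = [2, 6, 6] → torsion [2, 6, 6]

Answer: M ≅ ℤ/2 ⊕ ℤ/6 ⊕ ℤ/6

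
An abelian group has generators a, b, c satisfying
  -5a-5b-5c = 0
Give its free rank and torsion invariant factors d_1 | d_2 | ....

rank_ℚ(R)=1; free=3−1=2
SNF(R) diag = [5] → torsion [5]

Answer: M ≅ ℤ^2 ⊕ ℤ/5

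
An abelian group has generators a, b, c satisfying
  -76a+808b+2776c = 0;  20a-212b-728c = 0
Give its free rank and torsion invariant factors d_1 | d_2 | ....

Answer: M ≅ ℤ^1 ⊕ ℤ/4 ⊕ ℤ/12

Derivation:
rank_ℚ(R)=2; free=3−2=1
SNF(R) diag = [4, 12] → torsion [4, 12]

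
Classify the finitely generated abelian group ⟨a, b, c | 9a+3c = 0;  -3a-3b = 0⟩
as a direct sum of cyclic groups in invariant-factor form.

rank_ℚ(R)=2; free=3−2=1
SNF(R) diag = [3, 3] → torsion [3, 3]

Answer: M ≅ ℤ^1 ⊕ ℤ/3 ⊕ ℤ/3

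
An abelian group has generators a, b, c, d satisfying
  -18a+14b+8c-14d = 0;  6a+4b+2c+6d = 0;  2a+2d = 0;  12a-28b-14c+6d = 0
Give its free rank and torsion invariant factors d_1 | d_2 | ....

Answer: M ≅ ℤ/2 ⊕ ℤ/2 ⊕ ℤ/2 ⊕ ℤ/6

Derivation:
rank_ℚ(R)=4; free=4−4=0
SNF(R) diag = [2, 2, 2, 6] → torsion [2, 2, 2, 6]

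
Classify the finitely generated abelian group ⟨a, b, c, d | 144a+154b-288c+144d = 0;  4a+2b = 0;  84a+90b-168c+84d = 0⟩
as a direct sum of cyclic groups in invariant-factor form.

rank_ℚ(R)=3; free=4−3=1
SNF(R) diag = [2, 4, 12] → torsion [2, 4, 12]

Answer: M ≅ ℤ^1 ⊕ ℤ/2 ⊕ ℤ/4 ⊕ ℤ/12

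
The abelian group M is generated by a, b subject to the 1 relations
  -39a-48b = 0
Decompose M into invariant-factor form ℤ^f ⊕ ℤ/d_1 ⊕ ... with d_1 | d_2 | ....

rank_ℚ(R)=1; free=2−1=1
SNF(R) diag = [3] → torsion [3]

Answer: M ≅ ℤ^1 ⊕ ℤ/3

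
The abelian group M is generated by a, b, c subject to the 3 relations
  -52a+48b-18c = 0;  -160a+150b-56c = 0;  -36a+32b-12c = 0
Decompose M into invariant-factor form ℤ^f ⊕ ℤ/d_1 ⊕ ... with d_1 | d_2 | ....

rank_ℚ(R)=3; free=3−3=0
SNF(R) diag = [2, 2, 4] → torsion [2, 2, 4]

Answer: M ≅ ℤ/2 ⊕ ℤ/2 ⊕ ℤ/4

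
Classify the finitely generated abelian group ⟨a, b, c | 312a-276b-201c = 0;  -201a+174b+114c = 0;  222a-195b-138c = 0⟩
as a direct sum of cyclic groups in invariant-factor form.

rank_ℚ(R)=3; free=3−3=0
SNF(R) diag = [3, 9, 27] → torsion [3, 9, 27]

Answer: M ≅ ℤ/3 ⊕ ℤ/9 ⊕ ℤ/27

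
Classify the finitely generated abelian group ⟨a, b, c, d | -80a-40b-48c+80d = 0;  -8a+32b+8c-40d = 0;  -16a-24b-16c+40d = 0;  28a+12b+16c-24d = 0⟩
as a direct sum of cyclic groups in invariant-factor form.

rank_ℚ(R)=4; free=4−4=0
SNF(R) diag = [4, 8, 8, 8] → torsion [4, 8, 8, 8]

Answer: M ≅ ℤ/4 ⊕ ℤ/8 ⊕ ℤ/8 ⊕ ℤ/8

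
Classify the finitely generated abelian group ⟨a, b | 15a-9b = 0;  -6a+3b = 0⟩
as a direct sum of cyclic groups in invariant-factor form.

rank_ℚ(R)=2; free=2−2=0
SNF(R) diag = [3, 3] → torsion [3, 3]

Answer: M ≅ ℤ/3 ⊕ ℤ/3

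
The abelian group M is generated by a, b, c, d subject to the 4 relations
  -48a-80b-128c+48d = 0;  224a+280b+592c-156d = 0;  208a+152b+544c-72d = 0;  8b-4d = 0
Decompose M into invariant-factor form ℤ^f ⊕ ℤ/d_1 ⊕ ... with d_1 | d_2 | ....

Answer: M ≅ ℤ/4 ⊕ ℤ/8 ⊕ ℤ/16 ⊕ ℤ/16

Derivation:
rank_ℚ(R)=4; free=4−4=0
SNF(R) diag = [4, 8, 16, 16] → torsion [4, 8, 16, 16]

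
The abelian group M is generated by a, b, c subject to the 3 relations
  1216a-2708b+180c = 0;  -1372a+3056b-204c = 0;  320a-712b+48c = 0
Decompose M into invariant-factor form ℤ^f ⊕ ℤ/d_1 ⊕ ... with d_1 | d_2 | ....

rank_ℚ(R)=3; free=3−3=0
SNF(R) diag = [4, 12, 24] → torsion [4, 12, 24]

Answer: M ≅ ℤ/4 ⊕ ℤ/12 ⊕ ℤ/24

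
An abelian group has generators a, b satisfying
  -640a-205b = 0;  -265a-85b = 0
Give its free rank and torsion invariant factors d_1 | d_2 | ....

Answer: M ≅ ℤ/5 ⊕ ℤ/15

Derivation:
rank_ℚ(R)=2; free=2−2=0
SNF(R) diag = [5, 15] → torsion [5, 15]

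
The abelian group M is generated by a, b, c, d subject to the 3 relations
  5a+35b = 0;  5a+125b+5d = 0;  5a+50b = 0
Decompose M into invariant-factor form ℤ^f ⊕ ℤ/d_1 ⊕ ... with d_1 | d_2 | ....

rank_ℚ(R)=3; free=4−3=1
SNF(R) diag = [5, 5, 15] → torsion [5, 5, 15]

Answer: M ≅ ℤ^1 ⊕ ℤ/5 ⊕ ℤ/5 ⊕ ℤ/15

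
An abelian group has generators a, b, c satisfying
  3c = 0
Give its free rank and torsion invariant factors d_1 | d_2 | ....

Answer: M ≅ ℤ^2 ⊕ ℤ/3

Derivation:
rank_ℚ(R)=1; free=3−1=2
SNF(R) diag = [3] → torsion [3]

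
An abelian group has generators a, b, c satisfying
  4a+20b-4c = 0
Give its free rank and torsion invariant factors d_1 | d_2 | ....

Answer: M ≅ ℤ^2 ⊕ ℤ/4

Derivation:
rank_ℚ(R)=1; free=3−1=2
SNF(R) diag = [4] → torsion [4]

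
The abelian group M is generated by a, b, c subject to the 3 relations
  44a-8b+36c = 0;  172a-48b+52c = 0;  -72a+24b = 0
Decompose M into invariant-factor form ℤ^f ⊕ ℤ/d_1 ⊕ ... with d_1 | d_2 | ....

rank_ℚ(R)=3; free=3−3=0
SNF(R) diag = [4, 8, 24] → torsion [4, 8, 24]

Answer: M ≅ ℤ/4 ⊕ ℤ/8 ⊕ ℤ/24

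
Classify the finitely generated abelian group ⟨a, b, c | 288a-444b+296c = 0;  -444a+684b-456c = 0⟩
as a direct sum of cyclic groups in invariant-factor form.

rank_ℚ(R)=2; free=3−2=1
SNF(R) diag = [4, 12] → torsion [4, 12]

Answer: M ≅ ℤ^1 ⊕ ℤ/4 ⊕ ℤ/12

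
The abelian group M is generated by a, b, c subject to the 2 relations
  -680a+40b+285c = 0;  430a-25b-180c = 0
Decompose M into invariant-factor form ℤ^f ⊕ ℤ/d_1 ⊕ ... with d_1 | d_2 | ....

Answer: M ≅ ℤ^1 ⊕ ℤ/5 ⊕ ℤ/5

Derivation:
rank_ℚ(R)=2; free=3−2=1
SNF(R) diag = [5, 5] → torsion [5, 5]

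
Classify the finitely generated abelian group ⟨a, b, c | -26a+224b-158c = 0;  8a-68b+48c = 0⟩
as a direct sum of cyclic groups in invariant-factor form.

rank_ℚ(R)=2; free=3−2=1
SNF(R) diag = [2, 4] → torsion [2, 4]

Answer: M ≅ ℤ^1 ⊕ ℤ/2 ⊕ ℤ/4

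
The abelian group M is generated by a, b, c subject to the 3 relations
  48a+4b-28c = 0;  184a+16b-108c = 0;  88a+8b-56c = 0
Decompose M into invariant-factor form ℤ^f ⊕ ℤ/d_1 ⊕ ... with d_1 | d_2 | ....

Answer: M ≅ ℤ/4 ⊕ ℤ/4 ⊕ ℤ/8

Derivation:
rank_ℚ(R)=3; free=3−3=0
SNF(R) diag = [4, 4, 8] → torsion [4, 4, 8]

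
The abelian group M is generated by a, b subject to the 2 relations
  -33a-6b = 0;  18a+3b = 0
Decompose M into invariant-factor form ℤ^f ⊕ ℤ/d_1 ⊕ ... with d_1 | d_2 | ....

rank_ℚ(R)=2; free=2−2=0
SNF(R) diag = [3, 3] → torsion [3, 3]

Answer: M ≅ ℤ/3 ⊕ ℤ/3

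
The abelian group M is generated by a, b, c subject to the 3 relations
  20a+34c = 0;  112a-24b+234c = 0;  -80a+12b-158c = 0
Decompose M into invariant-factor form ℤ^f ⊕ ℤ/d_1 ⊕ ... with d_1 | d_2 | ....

rank_ℚ(R)=3; free=3−3=0
SNF(R) diag = [2, 4, 12] → torsion [2, 4, 12]

Answer: M ≅ ℤ/2 ⊕ ℤ/4 ⊕ ℤ/12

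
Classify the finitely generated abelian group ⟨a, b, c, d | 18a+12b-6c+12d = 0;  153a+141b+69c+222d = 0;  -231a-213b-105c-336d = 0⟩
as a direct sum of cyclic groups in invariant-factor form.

Answer: M ≅ ℤ^1 ⊕ ℤ/3 ⊕ ℤ/6 ⊕ ℤ/18

Derivation:
rank_ℚ(R)=3; free=4−3=1
SNF(R) diag = [3, 6, 18] → torsion [3, 6, 18]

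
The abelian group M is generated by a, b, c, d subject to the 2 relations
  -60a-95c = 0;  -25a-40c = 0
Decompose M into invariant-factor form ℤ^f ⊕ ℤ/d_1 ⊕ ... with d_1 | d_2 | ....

Answer: M ≅ ℤ^2 ⊕ ℤ/5 ⊕ ℤ/5

Derivation:
rank_ℚ(R)=2; free=4−2=2
SNF(R) diag = [5, 5] → torsion [5, 5]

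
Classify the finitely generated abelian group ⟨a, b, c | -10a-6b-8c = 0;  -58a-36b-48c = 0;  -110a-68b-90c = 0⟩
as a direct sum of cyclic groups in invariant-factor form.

Answer: M ≅ ℤ/2 ⊕ ℤ/2 ⊕ ℤ/2

Derivation:
rank_ℚ(R)=3; free=3−3=0
SNF(R) diag = [2, 2, 2] → torsion [2, 2, 2]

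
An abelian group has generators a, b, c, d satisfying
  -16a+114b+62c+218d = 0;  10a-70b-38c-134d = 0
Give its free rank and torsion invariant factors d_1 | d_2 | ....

Answer: M ≅ ℤ^2 ⊕ ℤ/2 ⊕ ℤ/2

Derivation:
rank_ℚ(R)=2; free=4−2=2
SNF(R) diag = [2, 2] → torsion [2, 2]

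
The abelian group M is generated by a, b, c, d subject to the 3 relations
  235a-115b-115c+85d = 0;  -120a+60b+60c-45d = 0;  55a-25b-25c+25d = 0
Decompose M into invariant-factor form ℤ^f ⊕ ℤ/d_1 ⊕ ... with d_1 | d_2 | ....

rank_ℚ(R)=3; free=4−3=1
SNF(R) diag = [5, 15, 30] → torsion [5, 15, 30]

Answer: M ≅ ℤ^1 ⊕ ℤ/5 ⊕ ℤ/15 ⊕ ℤ/30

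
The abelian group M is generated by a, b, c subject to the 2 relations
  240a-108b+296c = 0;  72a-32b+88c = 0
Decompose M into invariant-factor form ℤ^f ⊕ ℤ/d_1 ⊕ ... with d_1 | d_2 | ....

rank_ℚ(R)=2; free=3−2=1
SNF(R) diag = [4, 8] → torsion [4, 8]

Answer: M ≅ ℤ^1 ⊕ ℤ/4 ⊕ ℤ/8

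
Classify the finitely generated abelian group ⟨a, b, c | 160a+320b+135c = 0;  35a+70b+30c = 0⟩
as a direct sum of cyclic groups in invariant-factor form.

rank_ℚ(R)=2; free=3−2=1
SNF(R) diag = [5, 15] → torsion [5, 15]

Answer: M ≅ ℤ^1 ⊕ ℤ/5 ⊕ ℤ/15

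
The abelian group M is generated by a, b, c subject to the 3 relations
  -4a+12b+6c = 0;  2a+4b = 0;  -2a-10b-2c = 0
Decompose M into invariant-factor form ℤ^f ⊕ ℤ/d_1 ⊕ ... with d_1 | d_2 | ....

rank_ℚ(R)=3; free=3−3=0
SNF(R) diag = [2, 2, 2] → torsion [2, 2, 2]

Answer: M ≅ ℤ/2 ⊕ ℤ/2 ⊕ ℤ/2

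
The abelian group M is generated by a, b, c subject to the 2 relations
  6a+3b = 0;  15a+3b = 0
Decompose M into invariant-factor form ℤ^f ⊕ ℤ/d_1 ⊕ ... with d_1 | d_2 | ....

rank_ℚ(R)=2; free=3−2=1
SNF(R) diag = [3, 9] → torsion [3, 9]

Answer: M ≅ ℤ^1 ⊕ ℤ/3 ⊕ ℤ/9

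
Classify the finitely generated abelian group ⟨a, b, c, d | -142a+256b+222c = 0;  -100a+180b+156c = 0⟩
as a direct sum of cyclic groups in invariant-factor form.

rank_ℚ(R)=2; free=4−2=2
SNF(R) diag = [2, 4] → torsion [2, 4]

Answer: M ≅ ℤ^2 ⊕ ℤ/2 ⊕ ℤ/4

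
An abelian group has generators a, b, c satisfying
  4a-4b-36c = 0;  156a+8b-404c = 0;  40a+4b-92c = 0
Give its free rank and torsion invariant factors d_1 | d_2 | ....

Answer: M ≅ ℤ/4 ⊕ ℤ/4 ⊕ ℤ/12

Derivation:
rank_ℚ(R)=3; free=3−3=0
SNF(R) diag = [4, 4, 12] → torsion [4, 4, 12]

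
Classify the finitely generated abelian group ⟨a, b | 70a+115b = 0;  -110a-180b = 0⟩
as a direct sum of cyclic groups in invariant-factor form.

Answer: M ≅ ℤ/5 ⊕ ℤ/10

Derivation:
rank_ℚ(R)=2; free=2−2=0
SNF(R) diag = [5, 10] → torsion [5, 10]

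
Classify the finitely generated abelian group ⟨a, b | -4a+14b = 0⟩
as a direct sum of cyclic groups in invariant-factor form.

rank_ℚ(R)=1; free=2−1=1
SNF(R) diag = [2] → torsion [2]

Answer: M ≅ ℤ^1 ⊕ ℤ/2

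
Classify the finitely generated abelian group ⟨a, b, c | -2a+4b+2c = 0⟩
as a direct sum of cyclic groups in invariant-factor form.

rank_ℚ(R)=1; free=3−1=2
SNF(R) diag = [2] → torsion [2]

Answer: M ≅ ℤ^2 ⊕ ℤ/2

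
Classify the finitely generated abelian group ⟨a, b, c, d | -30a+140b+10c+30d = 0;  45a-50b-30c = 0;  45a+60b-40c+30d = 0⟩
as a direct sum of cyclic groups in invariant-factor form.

rank_ℚ(R)=3; free=4−3=1
SNF(R) diag = [5, 10, 30] → torsion [5, 10, 30]

Answer: M ≅ ℤ^1 ⊕ ℤ/5 ⊕ ℤ/10 ⊕ ℤ/30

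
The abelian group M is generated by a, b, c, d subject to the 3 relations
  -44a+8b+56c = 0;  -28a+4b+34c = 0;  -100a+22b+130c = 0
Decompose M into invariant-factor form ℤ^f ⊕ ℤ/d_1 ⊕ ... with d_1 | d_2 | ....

rank_ℚ(R)=3; free=4−3=1
SNF(R) diag = [2, 6, 12] → torsion [2, 6, 12]

Answer: M ≅ ℤ^1 ⊕ ℤ/2 ⊕ ℤ/6 ⊕ ℤ/12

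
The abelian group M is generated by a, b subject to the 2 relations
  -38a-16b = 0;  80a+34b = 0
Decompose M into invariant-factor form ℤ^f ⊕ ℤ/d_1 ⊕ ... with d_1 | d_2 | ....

rank_ℚ(R)=2; free=2−2=0
SNF(R) diag = [2, 6] → torsion [2, 6]

Answer: M ≅ ℤ/2 ⊕ ℤ/6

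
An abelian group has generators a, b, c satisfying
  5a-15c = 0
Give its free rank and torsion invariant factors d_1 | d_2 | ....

rank_ℚ(R)=1; free=3−1=2
SNF(R) diag = [5] → torsion [5]

Answer: M ≅ ℤ^2 ⊕ ℤ/5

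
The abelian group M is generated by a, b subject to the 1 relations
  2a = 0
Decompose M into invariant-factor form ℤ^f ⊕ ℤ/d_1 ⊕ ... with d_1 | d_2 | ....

Answer: M ≅ ℤ^1 ⊕ ℤ/2

Derivation:
rank_ℚ(R)=1; free=2−1=1
SNF(R) diag = [2] → torsion [2]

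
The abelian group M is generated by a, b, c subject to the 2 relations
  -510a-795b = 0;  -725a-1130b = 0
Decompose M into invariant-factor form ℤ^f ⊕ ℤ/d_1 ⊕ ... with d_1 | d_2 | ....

Answer: M ≅ ℤ^1 ⊕ ℤ/5 ⊕ ℤ/15

Derivation:
rank_ℚ(R)=2; free=3−2=1
SNF(R) diag = [5, 15] → torsion [5, 15]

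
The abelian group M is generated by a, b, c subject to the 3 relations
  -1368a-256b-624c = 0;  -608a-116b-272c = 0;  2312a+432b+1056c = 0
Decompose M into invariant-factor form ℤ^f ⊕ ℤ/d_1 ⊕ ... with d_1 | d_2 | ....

rank_ℚ(R)=3; free=3−3=0
SNF(R) diag = [4, 8, 16] → torsion [4, 8, 16]

Answer: M ≅ ℤ/4 ⊕ ℤ/8 ⊕ ℤ/16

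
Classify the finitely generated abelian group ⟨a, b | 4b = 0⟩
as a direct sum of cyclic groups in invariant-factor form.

rank_ℚ(R)=1; free=2−1=1
SNF(R) diag = [4] → torsion [4]

Answer: M ≅ ℤ^1 ⊕ ℤ/4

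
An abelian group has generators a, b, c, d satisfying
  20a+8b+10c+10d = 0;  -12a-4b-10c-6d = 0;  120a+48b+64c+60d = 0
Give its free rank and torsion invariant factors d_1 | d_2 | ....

rank_ℚ(R)=3; free=4−3=1
SNF(R) diag = [2, 4, 4] → torsion [2, 4, 4]

Answer: M ≅ ℤ^1 ⊕ ℤ/2 ⊕ ℤ/4 ⊕ ℤ/4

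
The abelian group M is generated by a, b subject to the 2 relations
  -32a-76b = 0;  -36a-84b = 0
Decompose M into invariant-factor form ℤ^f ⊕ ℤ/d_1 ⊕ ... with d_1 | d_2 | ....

Answer: M ≅ ℤ/4 ⊕ ℤ/12

Derivation:
rank_ℚ(R)=2; free=2−2=0
SNF(R) diag = [4, 12] → torsion [4, 12]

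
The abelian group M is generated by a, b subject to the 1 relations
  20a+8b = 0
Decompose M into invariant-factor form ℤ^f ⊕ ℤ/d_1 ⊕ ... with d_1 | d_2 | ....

Answer: M ≅ ℤ^1 ⊕ ℤ/4

Derivation:
rank_ℚ(R)=1; free=2−1=1
SNF(R) diag = [4] → torsion [4]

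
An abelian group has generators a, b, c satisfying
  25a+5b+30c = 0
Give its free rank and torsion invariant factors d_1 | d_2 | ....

rank_ℚ(R)=1; free=3−1=2
SNF(R) diag = [5] → torsion [5]

Answer: M ≅ ℤ^2 ⊕ ℤ/5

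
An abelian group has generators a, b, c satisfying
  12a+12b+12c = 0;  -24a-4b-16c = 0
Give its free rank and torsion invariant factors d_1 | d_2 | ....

Answer: M ≅ ℤ^1 ⊕ ℤ/4 ⊕ ℤ/12

Derivation:
rank_ℚ(R)=2; free=3−2=1
SNF(R) diag = [4, 12] → torsion [4, 12]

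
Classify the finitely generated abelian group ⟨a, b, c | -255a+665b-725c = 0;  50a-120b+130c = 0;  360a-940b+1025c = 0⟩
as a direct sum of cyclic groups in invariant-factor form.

Answer: M ≅ ℤ/5 ⊕ ℤ/5 ⊕ ℤ/10

Derivation:
rank_ℚ(R)=3; free=3−3=0
SNF(R) diag = [5, 5, 10] → torsion [5, 5, 10]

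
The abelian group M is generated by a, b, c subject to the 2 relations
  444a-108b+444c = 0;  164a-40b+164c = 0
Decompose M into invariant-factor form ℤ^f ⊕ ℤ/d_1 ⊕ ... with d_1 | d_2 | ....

rank_ℚ(R)=2; free=3−2=1
SNF(R) diag = [4, 12] → torsion [4, 12]

Answer: M ≅ ℤ^1 ⊕ ℤ/4 ⊕ ℤ/12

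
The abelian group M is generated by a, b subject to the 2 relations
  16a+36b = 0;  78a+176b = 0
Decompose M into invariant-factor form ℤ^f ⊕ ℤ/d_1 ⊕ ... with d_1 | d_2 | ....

Answer: M ≅ ℤ/2 ⊕ ℤ/4

Derivation:
rank_ℚ(R)=2; free=2−2=0
SNF(R) diag = [2, 4] → torsion [2, 4]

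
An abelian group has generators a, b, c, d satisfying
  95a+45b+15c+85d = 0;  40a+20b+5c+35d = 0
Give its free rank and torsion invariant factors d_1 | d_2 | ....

Answer: M ≅ ℤ^2 ⊕ ℤ/5 ⊕ ℤ/5

Derivation:
rank_ℚ(R)=2; free=4−2=2
SNF(R) diag = [5, 5] → torsion [5, 5]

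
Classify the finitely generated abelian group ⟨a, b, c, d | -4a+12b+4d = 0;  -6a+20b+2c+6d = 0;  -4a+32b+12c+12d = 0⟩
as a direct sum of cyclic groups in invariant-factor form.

rank_ℚ(R)=3; free=4−3=1
SNF(R) diag = [2, 4, 8] → torsion [2, 4, 8]

Answer: M ≅ ℤ^1 ⊕ ℤ/2 ⊕ ℤ/4 ⊕ ℤ/8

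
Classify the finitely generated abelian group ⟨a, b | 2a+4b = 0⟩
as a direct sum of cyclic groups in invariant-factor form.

rank_ℚ(R)=1; free=2−1=1
SNF(R) diag = [2] → torsion [2]

Answer: M ≅ ℤ^1 ⊕ ℤ/2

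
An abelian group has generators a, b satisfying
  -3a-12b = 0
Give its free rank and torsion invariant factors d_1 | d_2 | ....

rank_ℚ(R)=1; free=2−1=1
SNF(R) diag = [3] → torsion [3]

Answer: M ≅ ℤ^1 ⊕ ℤ/3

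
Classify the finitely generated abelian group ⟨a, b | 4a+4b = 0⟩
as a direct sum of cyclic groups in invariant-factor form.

Answer: M ≅ ℤ^1 ⊕ ℤ/4

Derivation:
rank_ℚ(R)=1; free=2−1=1
SNF(R) diag = [4] → torsion [4]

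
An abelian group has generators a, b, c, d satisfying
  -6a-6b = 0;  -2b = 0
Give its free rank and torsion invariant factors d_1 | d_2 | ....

rank_ℚ(R)=2; free=4−2=2
SNF(R) diag = [2, 6] → torsion [2, 6]

Answer: M ≅ ℤ^2 ⊕ ℤ/2 ⊕ ℤ/6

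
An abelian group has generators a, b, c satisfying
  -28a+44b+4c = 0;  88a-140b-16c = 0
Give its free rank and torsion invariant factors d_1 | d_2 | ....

rank_ℚ(R)=2; free=3−2=1
SNF(R) diag = [4, 12] → torsion [4, 12]

Answer: M ≅ ℤ^1 ⊕ ℤ/4 ⊕ ℤ/12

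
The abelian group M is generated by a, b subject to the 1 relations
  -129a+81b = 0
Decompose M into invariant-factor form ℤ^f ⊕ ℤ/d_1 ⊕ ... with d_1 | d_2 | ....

rank_ℚ(R)=1; free=2−1=1
SNF(R) diag = [3] → torsion [3]

Answer: M ≅ ℤ^1 ⊕ ℤ/3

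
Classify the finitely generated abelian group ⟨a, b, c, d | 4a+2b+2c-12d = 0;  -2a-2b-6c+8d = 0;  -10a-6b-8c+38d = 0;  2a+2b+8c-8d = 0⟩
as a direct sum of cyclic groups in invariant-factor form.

rank_ℚ(R)=4; free=4−4=0
SNF(R) diag = [2, 2, 2, 6] → torsion [2, 2, 2, 6]

Answer: M ≅ ℤ/2 ⊕ ℤ/2 ⊕ ℤ/2 ⊕ ℤ/6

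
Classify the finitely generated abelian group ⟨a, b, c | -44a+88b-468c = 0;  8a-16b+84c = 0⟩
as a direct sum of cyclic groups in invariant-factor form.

rank_ℚ(R)=2; free=3−2=1
SNF(R) diag = [4, 12] → torsion [4, 12]

Answer: M ≅ ℤ^1 ⊕ ℤ/4 ⊕ ℤ/12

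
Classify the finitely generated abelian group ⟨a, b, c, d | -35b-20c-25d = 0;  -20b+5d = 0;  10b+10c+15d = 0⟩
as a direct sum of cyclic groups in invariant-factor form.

rank_ℚ(R)=3; free=4−3=1
SNF(R) diag = [5, 5, 10] → torsion [5, 5, 10]

Answer: M ≅ ℤ^1 ⊕ ℤ/5 ⊕ ℤ/5 ⊕ ℤ/10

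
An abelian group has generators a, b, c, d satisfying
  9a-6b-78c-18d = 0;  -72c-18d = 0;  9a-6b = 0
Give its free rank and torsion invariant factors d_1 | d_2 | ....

Answer: M ≅ ℤ^1 ⊕ ℤ/3 ⊕ ℤ/6 ⊕ ℤ/18

Derivation:
rank_ℚ(R)=3; free=4−3=1
SNF(R) diag = [3, 6, 18] → torsion [3, 6, 18]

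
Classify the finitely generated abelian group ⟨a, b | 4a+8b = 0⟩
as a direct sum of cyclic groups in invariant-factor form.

rank_ℚ(R)=1; free=2−1=1
SNF(R) diag = [4] → torsion [4]

Answer: M ≅ ℤ^1 ⊕ ℤ/4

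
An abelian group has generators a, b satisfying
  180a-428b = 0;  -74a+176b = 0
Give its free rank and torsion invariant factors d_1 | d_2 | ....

Answer: M ≅ ℤ/2 ⊕ ℤ/4

Derivation:
rank_ℚ(R)=2; free=2−2=0
SNF(R) diag = [2, 4] → torsion [2, 4]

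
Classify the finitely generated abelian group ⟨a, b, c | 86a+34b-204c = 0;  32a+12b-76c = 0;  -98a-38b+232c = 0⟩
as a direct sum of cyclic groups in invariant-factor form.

rank_ℚ(R)=3; free=3−3=0
SNF(R) diag = [2, 4, 4] → torsion [2, 4, 4]

Answer: M ≅ ℤ/2 ⊕ ℤ/4 ⊕ ℤ/4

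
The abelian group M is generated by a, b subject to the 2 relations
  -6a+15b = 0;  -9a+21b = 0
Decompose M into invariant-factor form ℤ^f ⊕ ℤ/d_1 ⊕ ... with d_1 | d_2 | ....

Answer: M ≅ ℤ/3 ⊕ ℤ/3

Derivation:
rank_ℚ(R)=2; free=2−2=0
SNF(R) diag = [3, 3] → torsion [3, 3]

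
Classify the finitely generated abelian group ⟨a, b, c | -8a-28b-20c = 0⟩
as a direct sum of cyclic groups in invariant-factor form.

rank_ℚ(R)=1; free=3−1=2
SNF(R) diag = [4] → torsion [4]

Answer: M ≅ ℤ^2 ⊕ ℤ/4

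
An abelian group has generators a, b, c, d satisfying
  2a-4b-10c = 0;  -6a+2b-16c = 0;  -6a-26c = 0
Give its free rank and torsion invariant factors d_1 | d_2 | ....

Answer: M ≅ ℤ^1 ⊕ ℤ/2 ⊕ ℤ/2 ⊕ ℤ/4

Derivation:
rank_ℚ(R)=3; free=4−3=1
SNF(R) diag = [2, 2, 4] → torsion [2, 2, 4]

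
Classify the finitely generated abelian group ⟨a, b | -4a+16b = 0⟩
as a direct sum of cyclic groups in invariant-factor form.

Answer: M ≅ ℤ^1 ⊕ ℤ/4

Derivation:
rank_ℚ(R)=1; free=2−1=1
SNF(R) diag = [4] → torsion [4]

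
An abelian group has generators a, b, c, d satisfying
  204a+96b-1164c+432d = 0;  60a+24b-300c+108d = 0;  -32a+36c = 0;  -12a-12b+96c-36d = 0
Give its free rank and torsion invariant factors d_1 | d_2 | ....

rank_ℚ(R)=4; free=4−4=0
SNF(R) diag = [4, 12, 36, 36] → torsion [4, 12, 36, 36]

Answer: M ≅ ℤ/4 ⊕ ℤ/12 ⊕ ℤ/36 ⊕ ℤ/36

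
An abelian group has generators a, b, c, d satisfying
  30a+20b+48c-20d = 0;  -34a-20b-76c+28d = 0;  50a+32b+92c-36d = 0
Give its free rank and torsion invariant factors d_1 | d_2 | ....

rank_ℚ(R)=3; free=4−3=1
SNF(R) diag = [2, 4, 12] → torsion [2, 4, 12]

Answer: M ≅ ℤ^1 ⊕ ℤ/2 ⊕ ℤ/4 ⊕ ℤ/12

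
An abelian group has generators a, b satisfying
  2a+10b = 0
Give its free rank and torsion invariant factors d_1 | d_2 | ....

rank_ℚ(R)=1; free=2−1=1
SNF(R) diag = [2] → torsion [2]

Answer: M ≅ ℤ^1 ⊕ ℤ/2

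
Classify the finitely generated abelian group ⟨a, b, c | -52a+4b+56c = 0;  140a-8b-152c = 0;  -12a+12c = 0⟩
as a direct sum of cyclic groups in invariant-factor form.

Answer: M ≅ ℤ/4 ⊕ ℤ/4 ⊕ ℤ/12

Derivation:
rank_ℚ(R)=3; free=3−3=0
SNF(R) diag = [4, 4, 12] → torsion [4, 4, 12]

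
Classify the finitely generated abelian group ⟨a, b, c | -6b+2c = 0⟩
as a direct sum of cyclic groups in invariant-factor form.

Answer: M ≅ ℤ^2 ⊕ ℤ/2

Derivation:
rank_ℚ(R)=1; free=3−1=2
SNF(R) diag = [2] → torsion [2]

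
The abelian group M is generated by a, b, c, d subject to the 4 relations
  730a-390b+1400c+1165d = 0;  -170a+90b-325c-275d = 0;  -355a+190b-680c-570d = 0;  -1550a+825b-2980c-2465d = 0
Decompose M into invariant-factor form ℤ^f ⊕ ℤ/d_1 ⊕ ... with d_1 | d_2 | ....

rank_ℚ(R)=4; free=4−4=0
SNF(R) diag = [5, 5, 15, 45] → torsion [5, 5, 15, 45]

Answer: M ≅ ℤ/5 ⊕ ℤ/5 ⊕ ℤ/15 ⊕ ℤ/45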